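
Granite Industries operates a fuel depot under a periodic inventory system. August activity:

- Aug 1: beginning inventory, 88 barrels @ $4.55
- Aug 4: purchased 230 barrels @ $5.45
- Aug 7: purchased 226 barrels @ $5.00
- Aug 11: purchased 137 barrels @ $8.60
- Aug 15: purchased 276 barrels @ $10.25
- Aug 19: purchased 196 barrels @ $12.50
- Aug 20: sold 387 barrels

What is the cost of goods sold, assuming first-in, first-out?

Aug 20, 387 sold [FIFO — oldest first]: 88 @ $4.55 + 230 @ $5.45 + 69 @ $5.00 = $1,998.90
Ending inventory: 157 @ $5.00 + 137 @ $8.60 + 276 @ $10.25 + 196 @ $12.50 = $7,242.20

COGS = $1,998.90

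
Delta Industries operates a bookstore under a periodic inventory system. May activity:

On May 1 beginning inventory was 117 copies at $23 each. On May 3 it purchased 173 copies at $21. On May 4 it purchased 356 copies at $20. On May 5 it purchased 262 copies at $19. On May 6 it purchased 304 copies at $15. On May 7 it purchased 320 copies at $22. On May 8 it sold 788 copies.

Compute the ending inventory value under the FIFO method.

May 8, 788 sold [FIFO — oldest first]: 117 @ $23 + 173 @ $21 + 356 @ $20 + 142 @ $19 = $16,142
Ending inventory: 120 @ $19 + 304 @ $15 + 320 @ $22 = $13,880

Ending inventory = $13,880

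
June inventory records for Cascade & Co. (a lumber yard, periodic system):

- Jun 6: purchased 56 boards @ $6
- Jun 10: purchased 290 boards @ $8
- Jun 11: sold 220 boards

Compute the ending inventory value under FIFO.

Jun 11, 220 sold [FIFO — oldest first]: 56 @ $6 + 164 @ $8 = $1,648
Ending inventory: 126 @ $8 = $1,008
Check: goods available $2,656 = COGS $1,648 + ending $1,008

Ending inventory = $1,008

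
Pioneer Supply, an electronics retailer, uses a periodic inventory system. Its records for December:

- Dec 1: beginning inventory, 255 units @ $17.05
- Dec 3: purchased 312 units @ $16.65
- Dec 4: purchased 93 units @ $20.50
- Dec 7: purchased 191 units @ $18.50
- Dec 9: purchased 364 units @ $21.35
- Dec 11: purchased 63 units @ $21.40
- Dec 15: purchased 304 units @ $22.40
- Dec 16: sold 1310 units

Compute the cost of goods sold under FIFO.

COGS = $24,818.95

Dec 16, 1310 sold [FIFO — oldest first]: 255 @ $17.05 + 312 @ $16.65 + 93 @ $20.50 + 191 @ $18.50 + 364 @ $21.35 + 63 @ $21.40 + 32 @ $22.40 = $24,818.95
Ending inventory: 272 @ $22.40 = $6,092.80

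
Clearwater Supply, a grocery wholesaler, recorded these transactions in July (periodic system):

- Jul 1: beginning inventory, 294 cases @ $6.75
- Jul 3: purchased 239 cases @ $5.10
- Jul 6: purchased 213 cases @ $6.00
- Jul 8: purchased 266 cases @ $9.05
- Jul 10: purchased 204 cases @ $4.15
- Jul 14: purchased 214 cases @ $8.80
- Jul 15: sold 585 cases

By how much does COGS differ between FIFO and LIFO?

FIFO COGS: 294 @ $6.75 + 239 @ $5.10 + 52 @ $6.00 = $3,515.40
LIFO COGS: 214 @ $8.80 + 204 @ $4.15 + 167 @ $9.05 = $4,241.15
Difference = |$3,515.40 − $4,241.15| = $725.75

$725.75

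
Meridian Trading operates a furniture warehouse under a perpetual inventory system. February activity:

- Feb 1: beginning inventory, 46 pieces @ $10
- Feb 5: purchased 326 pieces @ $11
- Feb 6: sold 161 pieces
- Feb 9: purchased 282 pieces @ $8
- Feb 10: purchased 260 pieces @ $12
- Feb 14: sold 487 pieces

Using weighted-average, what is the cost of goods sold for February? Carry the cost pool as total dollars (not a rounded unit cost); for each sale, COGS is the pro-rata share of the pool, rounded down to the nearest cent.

After Feb 1: 46 on hand, pool $460.00 (≈ $10.0000 each)
After Feb 5: 372 on hand, pool $4,046.00 (≈ $10.8763 each)
Feb 6, sell 161: 161/372 × $4,046.00 → $1,751.09
After Feb 9: 493 on hand, pool $4,550.91 (≈ $9.2311 each)
After Feb 10: 753 on hand, pool $7,670.91 (≈ $10.1871 each)
Feb 14, sell 487: 487/753 × $7,670.91 → $4,961.13
Total COGS = $1,751.09 + $4,961.13 = $6,712.22
Ending inventory (cost pool remaining) = $2,709.78
Check: goods available $9,422.00 = COGS $6,712.22 + ending $2,709.78

COGS = $6,712.22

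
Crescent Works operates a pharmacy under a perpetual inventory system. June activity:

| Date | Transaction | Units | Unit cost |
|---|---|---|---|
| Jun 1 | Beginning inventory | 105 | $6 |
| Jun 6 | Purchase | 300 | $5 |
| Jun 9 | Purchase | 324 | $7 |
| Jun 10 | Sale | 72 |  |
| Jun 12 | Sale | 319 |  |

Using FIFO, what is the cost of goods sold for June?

COGS = $2,060

Jun 10, 72 sold [FIFO — oldest first]: 72 @ $6 = $432
Jun 12, 319 sold [FIFO — oldest first]: 33 @ $6 + 286 @ $5 = $1,628
Total COGS = $432 + $1,628 = $2,060
Ending inventory: 14 @ $5 + 324 @ $7 = $2,338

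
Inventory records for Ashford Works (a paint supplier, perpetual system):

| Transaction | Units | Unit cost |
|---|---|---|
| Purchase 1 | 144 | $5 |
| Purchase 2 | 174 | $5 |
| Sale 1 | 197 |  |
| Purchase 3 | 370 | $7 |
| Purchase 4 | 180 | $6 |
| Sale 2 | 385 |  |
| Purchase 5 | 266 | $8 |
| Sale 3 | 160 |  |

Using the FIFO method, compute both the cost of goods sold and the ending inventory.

COGS = $4,504; ending inventory = $2,884

Sale 1 (197) [FIFO — oldest first]: 144 @ $5 + 53 @ $5 = $985
Sale 2 (385) [FIFO — oldest first]: 121 @ $5 + 264 @ $7 = $2,453
Sale 3 (160) [FIFO — oldest first]: 106 @ $7 + 54 @ $6 = $1,066
Total COGS = $985 + $2,453 + $1,066 = $4,504
Ending inventory: 126 @ $6 + 266 @ $8 = $2,884
Check: goods available $7,388 = COGS $4,504 + ending $2,884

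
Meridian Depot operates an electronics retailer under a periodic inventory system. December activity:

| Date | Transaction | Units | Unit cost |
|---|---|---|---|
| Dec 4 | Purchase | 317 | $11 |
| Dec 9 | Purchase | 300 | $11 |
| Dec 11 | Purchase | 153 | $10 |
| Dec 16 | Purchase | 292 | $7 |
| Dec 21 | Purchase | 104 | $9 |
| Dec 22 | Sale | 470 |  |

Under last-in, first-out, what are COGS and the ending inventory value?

COGS = $3,720; ending inventory = $7,577

Dec 22, 470 sold [LIFO — newest first]: 104 @ $9 + 292 @ $7 + 74 @ $10 = $3,720
Ending inventory: 317 @ $11 + 300 @ $11 + 79 @ $10 = $7,577
Check: goods available $11,297 = COGS $3,720 + ending $7,577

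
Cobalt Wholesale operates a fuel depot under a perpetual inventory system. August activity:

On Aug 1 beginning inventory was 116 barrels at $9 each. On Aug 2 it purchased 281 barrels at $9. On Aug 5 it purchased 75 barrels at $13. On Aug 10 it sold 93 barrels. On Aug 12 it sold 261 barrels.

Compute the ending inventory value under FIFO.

Aug 10, 93 sold [FIFO — oldest first]: 93 @ $9 = $837
Aug 12, 261 sold [FIFO — oldest first]: 23 @ $9 + 238 @ $9 = $2,349
Total COGS = $837 + $2,349 = $3,186
Ending inventory: 43 @ $9 + 75 @ $13 = $1,362
Check: goods available $4,548 = COGS $3,186 + ending $1,362

Ending inventory = $1,362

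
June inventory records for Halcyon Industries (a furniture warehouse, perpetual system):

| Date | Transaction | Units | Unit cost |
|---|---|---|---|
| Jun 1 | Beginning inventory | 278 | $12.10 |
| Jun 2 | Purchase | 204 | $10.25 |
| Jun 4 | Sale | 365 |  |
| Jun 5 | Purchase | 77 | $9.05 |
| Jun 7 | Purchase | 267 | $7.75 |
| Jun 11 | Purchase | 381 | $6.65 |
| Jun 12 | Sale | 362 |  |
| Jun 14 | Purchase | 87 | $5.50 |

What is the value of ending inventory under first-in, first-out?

Ending inventory = $3,779.40

Jun 4, 365 sold [FIFO — oldest first]: 278 @ $12.10 + 87 @ $10.25 = $4,255.55
Jun 12, 362 sold [FIFO — oldest first]: 117 @ $10.25 + 77 @ $9.05 + 168 @ $7.75 = $3,198.10
Total COGS = $4,255.55 + $3,198.10 = $7,453.65
Ending inventory: 99 @ $7.75 + 381 @ $6.65 + 87 @ $5.50 = $3,779.40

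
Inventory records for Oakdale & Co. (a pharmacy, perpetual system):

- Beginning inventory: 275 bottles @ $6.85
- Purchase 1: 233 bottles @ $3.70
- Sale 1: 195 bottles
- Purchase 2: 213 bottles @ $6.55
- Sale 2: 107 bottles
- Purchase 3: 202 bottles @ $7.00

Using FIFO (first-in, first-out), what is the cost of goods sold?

Sale 1 (195) [FIFO — oldest first]: 195 @ $6.85 = $1,335.75
Sale 2 (107) [FIFO — oldest first]: 80 @ $6.85 + 27 @ $3.70 = $647.90
Total COGS = $1,335.75 + $647.90 = $1,983.65
Ending inventory: 206 @ $3.70 + 213 @ $6.55 + 202 @ $7.00 = $3,571.35

COGS = $1,983.65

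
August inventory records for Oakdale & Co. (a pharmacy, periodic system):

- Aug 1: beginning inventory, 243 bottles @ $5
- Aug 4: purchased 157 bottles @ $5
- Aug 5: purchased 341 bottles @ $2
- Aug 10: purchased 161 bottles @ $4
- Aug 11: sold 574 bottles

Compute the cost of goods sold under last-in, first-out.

COGS = $1,686

Aug 11, 574 sold [LIFO — newest first]: 161 @ $4 + 341 @ $2 + 72 @ $5 = $1,686
Ending inventory: 243 @ $5 + 85 @ $5 = $1,640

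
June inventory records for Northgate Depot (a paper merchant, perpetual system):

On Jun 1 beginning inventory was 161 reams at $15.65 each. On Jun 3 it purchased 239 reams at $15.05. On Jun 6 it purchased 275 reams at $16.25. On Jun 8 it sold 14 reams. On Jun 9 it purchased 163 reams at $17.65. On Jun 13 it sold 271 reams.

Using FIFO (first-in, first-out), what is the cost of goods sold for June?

Jun 8, 14 sold [FIFO — oldest first]: 14 @ $15.65 = $219.10
Jun 13, 271 sold [FIFO — oldest first]: 147 @ $15.65 + 124 @ $15.05 = $4,166.75
Total COGS = $219.10 + $4,166.75 = $4,385.85
Ending inventory: 115 @ $15.05 + 275 @ $16.25 + 163 @ $17.65 = $9,076.45
Check: goods available $13,462.30 = COGS $4,385.85 + ending $9,076.45

COGS = $4,385.85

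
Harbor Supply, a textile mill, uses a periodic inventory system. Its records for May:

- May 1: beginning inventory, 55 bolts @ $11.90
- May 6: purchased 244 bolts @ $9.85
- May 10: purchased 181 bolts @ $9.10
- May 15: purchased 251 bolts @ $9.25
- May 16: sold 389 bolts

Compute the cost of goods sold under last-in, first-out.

May 16, 389 sold [LIFO — newest first]: 251 @ $9.25 + 138 @ $9.10 = $3,577.55
Ending inventory: 55 @ $11.90 + 244 @ $9.85 + 43 @ $9.10 = $3,449.20

COGS = $3,577.55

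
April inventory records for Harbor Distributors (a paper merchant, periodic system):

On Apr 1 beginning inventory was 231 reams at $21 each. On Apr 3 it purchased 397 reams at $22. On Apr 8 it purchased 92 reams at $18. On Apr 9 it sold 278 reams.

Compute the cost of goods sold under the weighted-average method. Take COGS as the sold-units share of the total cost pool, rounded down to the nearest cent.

COGS = $5,884.71

Apr 9, sell 278: 278/720 × $15,241.00 → $5,884.71
Ending inventory (cost pool remaining) = $9,356.29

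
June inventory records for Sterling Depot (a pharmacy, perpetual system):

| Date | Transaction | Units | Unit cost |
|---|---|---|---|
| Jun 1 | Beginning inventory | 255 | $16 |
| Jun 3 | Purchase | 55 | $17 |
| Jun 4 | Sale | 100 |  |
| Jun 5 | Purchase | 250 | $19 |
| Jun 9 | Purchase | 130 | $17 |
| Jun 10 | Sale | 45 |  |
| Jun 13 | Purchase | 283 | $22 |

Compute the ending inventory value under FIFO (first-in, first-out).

Ending inventory = $15,881

Jun 4, 100 sold [FIFO — oldest first]: 100 @ $16 = $1,600
Jun 10, 45 sold [FIFO — oldest first]: 45 @ $16 = $720
Total COGS = $1,600 + $720 = $2,320
Ending inventory: 110 @ $16 + 55 @ $17 + 250 @ $19 + 130 @ $17 + 283 @ $22 = $15,881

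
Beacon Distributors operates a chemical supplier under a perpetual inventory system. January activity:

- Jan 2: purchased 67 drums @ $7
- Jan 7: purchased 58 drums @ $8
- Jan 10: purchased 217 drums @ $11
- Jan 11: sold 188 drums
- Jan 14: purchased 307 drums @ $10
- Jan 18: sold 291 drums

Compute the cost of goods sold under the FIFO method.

COGS = $4,690

Jan 11, 188 sold [FIFO — oldest first]: 67 @ $7 + 58 @ $8 + 63 @ $11 = $1,626
Jan 18, 291 sold [FIFO — oldest first]: 154 @ $11 + 137 @ $10 = $3,064
Total COGS = $1,626 + $3,064 = $4,690
Ending inventory: 170 @ $10 = $1,700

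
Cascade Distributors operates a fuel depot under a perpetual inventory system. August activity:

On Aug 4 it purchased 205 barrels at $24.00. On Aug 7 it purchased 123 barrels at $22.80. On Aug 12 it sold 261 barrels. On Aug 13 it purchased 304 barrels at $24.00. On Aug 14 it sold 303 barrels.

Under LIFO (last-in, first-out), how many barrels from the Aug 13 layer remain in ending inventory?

Aug 12, 261 sold [LIFO — newest first]: 123 @ $22.80 + 138 @ $24.00 = $6,116.40
Aug 14, 303 sold [LIFO — newest first]: 303 @ $24.00 = $7,272.00
Total COGS = $6,116.40 + $7,272.00 = $13,388.40
Ending inventory: 67 @ $24.00 + 1 @ $24.00 = $1,632.00

1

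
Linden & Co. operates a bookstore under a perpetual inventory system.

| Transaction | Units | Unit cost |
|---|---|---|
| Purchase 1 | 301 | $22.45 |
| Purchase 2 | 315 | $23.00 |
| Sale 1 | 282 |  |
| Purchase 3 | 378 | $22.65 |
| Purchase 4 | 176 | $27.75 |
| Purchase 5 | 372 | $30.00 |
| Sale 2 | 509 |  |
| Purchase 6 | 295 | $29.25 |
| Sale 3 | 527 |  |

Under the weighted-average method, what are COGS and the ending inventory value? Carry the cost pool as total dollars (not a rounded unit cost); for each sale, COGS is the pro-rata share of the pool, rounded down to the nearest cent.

After Purchase 1: 301 on hand, pool $6,757.45 (≈ $22.4500 each)
After Purchase 2: 616 on hand, pool $14,002.45 (≈ $22.7312 each)
Sale 1, sell 282: 282/616 × $14,002.45 → $6,410.21
After Purchase 3: 712 on hand, pool $16,153.94 (≈ $22.6881 each)
After Purchase 4: 888 on hand, pool $21,037.94 (≈ $23.6914 each)
After Purchase 5: 1260 on hand, pool $32,197.94 (≈ $25.5539 each)
Sale 2, sell 509: 509/1260 × $32,197.94 → $13,006.94
After Purchase 6: 1046 on hand, pool $27,819.75 (≈ $26.5963 each)
Sale 3, sell 527: 527/1046 × $27,819.75 → $14,016.26
Total COGS = $6,410.21 + $13,006.94 + $14,016.26 = $33,433.41
Ending inventory (cost pool remaining) = $13,803.49
Check: goods available $47,236.90 = COGS $33,433.41 + ending $13,803.49

COGS = $33,433.41; ending inventory = $13,803.49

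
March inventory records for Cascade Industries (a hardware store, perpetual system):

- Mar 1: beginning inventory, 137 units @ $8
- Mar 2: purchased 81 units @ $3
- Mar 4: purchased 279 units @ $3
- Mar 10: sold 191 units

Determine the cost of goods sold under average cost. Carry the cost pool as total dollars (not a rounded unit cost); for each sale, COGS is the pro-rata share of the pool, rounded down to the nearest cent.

COGS = $836.24

After Mar 1: 137 on hand, pool $1,096.00 (≈ $8.0000 each)
After Mar 2: 218 on hand, pool $1,339.00 (≈ $6.1422 each)
After Mar 4: 497 on hand, pool $2,176.00 (≈ $4.3783 each)
Mar 10, sell 191: 191/497 × $2,176.00 → $836.24
Ending inventory (cost pool remaining) = $1,339.76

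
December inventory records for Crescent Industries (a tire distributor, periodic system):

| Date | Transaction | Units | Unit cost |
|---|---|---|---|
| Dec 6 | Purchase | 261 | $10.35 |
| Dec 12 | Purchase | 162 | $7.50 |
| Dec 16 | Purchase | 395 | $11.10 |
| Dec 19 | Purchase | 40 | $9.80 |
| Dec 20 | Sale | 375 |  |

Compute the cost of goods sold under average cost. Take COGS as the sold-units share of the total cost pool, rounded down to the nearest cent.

COGS = $3,799.32

Dec 20, sell 375: 375/858 × $8,692.85 → $3,799.32
Ending inventory (cost pool remaining) = $4,893.53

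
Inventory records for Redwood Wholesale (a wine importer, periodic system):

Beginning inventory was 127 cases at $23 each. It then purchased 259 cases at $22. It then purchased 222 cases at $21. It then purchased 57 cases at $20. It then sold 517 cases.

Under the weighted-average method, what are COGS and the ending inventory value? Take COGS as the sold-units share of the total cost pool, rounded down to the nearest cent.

Sale 1, sell 517: 517/665 × $14,421.00 → $11,211.51
Ending inventory (cost pool remaining) = $3,209.49

COGS = $11,211.51; ending inventory = $3,209.49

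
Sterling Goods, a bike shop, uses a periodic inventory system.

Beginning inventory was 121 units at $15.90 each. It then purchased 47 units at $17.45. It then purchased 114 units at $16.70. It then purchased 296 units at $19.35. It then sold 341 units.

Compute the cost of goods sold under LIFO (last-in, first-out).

COGS = $6,479.10

Sale 1 (341) [LIFO — newest first]: 296 @ $19.35 + 45 @ $16.70 = $6,479.10
Ending inventory: 121 @ $15.90 + 47 @ $17.45 + 69 @ $16.70 = $3,896.35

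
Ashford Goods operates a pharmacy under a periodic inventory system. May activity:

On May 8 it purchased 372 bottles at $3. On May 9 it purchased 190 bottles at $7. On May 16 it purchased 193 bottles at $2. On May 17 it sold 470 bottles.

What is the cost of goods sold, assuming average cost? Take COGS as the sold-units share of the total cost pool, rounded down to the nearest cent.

COGS = $1,762.96

May 17, sell 470: 470/755 × $2,832.00 → $1,762.96
Ending inventory (cost pool remaining) = $1,069.04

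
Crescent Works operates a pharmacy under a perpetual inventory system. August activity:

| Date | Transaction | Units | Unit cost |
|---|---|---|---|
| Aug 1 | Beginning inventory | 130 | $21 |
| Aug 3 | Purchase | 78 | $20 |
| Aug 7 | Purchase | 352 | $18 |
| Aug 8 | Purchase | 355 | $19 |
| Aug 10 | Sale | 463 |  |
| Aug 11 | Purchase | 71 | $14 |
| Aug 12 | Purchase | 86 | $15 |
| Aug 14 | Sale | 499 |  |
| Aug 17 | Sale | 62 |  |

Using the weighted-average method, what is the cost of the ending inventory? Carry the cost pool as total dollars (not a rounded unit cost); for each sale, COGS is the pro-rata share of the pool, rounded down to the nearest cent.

Ending inventory = $856.37

After Aug 1: 130 on hand, pool $2,730.00 (≈ $21.0000 each)
After Aug 3: 208 on hand, pool $4,290.00 (≈ $20.6250 each)
After Aug 7: 560 on hand, pool $10,626.00 (≈ $18.9750 each)
After Aug 8: 915 on hand, pool $17,371.00 (≈ $18.9847 each)
Aug 10, sell 463: 463/915 × $17,371.00 → $8,789.91
After Aug 11: 523 on hand, pool $9,575.09 (≈ $18.3080 each)
After Aug 12: 609 on hand, pool $10,865.09 (≈ $17.8409 each)
Aug 14, sell 499: 499/609 × $10,865.09 → $8,902.59
Aug 17, sell 62: 62/110 × $1,962.50 → $1,106.13
Total COGS = $8,789.91 + $8,902.59 + $1,106.13 = $18,798.63
Ending inventory (cost pool remaining) = $856.37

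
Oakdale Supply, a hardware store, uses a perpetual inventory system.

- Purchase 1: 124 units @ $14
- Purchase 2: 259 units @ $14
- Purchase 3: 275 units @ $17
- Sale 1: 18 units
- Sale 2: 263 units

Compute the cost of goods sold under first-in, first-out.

Sale 1 (18) [FIFO — oldest first]: 18 @ $14 = $252
Sale 2 (263) [FIFO — oldest first]: 106 @ $14 + 157 @ $14 = $3,682
Total COGS = $252 + $3,682 = $3,934
Ending inventory: 102 @ $14 + 275 @ $17 = $6,103

COGS = $3,934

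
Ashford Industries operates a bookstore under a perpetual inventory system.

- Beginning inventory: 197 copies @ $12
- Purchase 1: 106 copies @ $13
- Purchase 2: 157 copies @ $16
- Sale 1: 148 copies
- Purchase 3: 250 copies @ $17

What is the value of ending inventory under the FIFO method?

Ending inventory = $8,728

Sale 1 (148) [FIFO — oldest first]: 148 @ $12 = $1,776
Ending inventory: 49 @ $12 + 106 @ $13 + 157 @ $16 + 250 @ $17 = $8,728
Check: goods available $10,504 = COGS $1,776 + ending $8,728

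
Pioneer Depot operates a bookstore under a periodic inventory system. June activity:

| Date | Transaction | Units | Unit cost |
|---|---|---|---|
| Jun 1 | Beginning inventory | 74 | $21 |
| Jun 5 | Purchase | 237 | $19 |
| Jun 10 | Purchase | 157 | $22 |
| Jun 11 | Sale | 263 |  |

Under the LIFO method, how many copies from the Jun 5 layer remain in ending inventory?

131

Jun 11, 263 sold [LIFO — newest first]: 157 @ $22 + 106 @ $19 = $5,468
Ending inventory: 74 @ $21 + 131 @ $19 = $4,043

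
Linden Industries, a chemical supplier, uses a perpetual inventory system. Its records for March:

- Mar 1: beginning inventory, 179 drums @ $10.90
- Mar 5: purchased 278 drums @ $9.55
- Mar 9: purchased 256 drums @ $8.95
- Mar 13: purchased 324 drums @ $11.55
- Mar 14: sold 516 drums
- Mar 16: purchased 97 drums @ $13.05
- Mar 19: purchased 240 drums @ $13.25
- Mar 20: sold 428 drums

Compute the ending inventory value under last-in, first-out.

Ending inventory = $4,348.15

Mar 14, 516 sold [LIFO — newest first]: 324 @ $11.55 + 192 @ $8.95 = $5,460.60
Mar 20, 428 sold [LIFO — newest first]: 240 @ $13.25 + 97 @ $13.05 + 64 @ $8.95 + 27 @ $9.55 = $5,276.50
Total COGS = $5,460.60 + $5,276.50 = $10,737.10
Ending inventory: 179 @ $10.90 + 251 @ $9.55 = $4,348.15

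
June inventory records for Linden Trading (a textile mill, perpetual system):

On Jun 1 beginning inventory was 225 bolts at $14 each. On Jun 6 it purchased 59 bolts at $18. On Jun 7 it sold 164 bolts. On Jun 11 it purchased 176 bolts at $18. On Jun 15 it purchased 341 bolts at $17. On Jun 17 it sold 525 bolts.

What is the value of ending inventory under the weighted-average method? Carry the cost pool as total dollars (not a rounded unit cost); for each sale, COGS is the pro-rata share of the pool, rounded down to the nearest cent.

After Jun 1: 225 on hand, pool $3,150.00 (≈ $14.0000 each)
After Jun 6: 284 on hand, pool $4,212.00 (≈ $14.8310 each)
Jun 7, sell 164: 164/284 × $4,212.00 → $2,432.28
After Jun 11: 296 on hand, pool $4,947.72 (≈ $16.7153 each)
After Jun 15: 637 on hand, pool $10,744.72 (≈ $16.8677 each)
Jun 17, sell 525: 525/637 × $10,744.72 → $8,855.53
Total COGS = $2,432.28 + $8,855.53 = $11,287.81
Ending inventory (cost pool remaining) = $1,889.19

Ending inventory = $1,889.19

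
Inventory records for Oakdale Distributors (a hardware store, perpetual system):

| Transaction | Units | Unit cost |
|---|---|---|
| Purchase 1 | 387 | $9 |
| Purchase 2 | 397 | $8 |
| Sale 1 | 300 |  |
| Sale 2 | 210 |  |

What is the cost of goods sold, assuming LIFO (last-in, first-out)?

COGS = $4,193

Sale 1 (300) [LIFO — newest first]: 300 @ $8 = $2,400
Sale 2 (210) [LIFO — newest first]: 97 @ $8 + 113 @ $9 = $1,793
Total COGS = $2,400 + $1,793 = $4,193
Ending inventory: 274 @ $9 = $2,466
Check: goods available $6,659 = COGS $4,193 + ending $2,466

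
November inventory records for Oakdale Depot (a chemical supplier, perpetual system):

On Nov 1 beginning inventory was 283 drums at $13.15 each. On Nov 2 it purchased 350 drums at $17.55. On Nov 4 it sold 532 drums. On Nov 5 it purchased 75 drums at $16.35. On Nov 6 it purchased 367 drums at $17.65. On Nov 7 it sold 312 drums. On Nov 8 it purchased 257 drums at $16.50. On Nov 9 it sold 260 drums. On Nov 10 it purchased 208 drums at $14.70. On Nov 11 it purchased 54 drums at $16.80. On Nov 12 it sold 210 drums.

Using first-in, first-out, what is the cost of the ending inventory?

Ending inventory = $4,261.80

Nov 4, 532 sold [FIFO — oldest first]: 283 @ $13.15 + 249 @ $17.55 = $8,091.40
Nov 7, 312 sold [FIFO — oldest first]: 101 @ $17.55 + 75 @ $16.35 + 136 @ $17.65 = $5,399.20
Nov 9, 260 sold [FIFO — oldest first]: 231 @ $17.65 + 29 @ $16.50 = $4,555.65
Nov 12, 210 sold [FIFO — oldest first]: 210 @ $16.50 = $3,465.00
Total COGS = $8,091.40 + $5,399.20 + $4,555.65 + $3,465.00 = $21,511.25
Ending inventory: 18 @ $16.50 + 208 @ $14.70 + 54 @ $16.80 = $4,261.80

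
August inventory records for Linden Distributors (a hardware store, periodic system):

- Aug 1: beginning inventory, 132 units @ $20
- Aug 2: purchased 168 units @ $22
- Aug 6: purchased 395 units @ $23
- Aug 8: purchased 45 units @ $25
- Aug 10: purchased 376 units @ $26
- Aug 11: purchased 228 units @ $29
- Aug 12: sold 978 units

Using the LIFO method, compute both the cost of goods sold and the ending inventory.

Aug 12, 978 sold [LIFO — newest first]: 228 @ $29 + 376 @ $26 + 45 @ $25 + 329 @ $23 = $25,080
Ending inventory: 132 @ $20 + 168 @ $22 + 66 @ $23 = $7,854

COGS = $25,080; ending inventory = $7,854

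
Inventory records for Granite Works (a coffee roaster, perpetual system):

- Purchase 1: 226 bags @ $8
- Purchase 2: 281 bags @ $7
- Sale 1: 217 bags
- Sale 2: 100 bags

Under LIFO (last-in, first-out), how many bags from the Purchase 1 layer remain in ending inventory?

Sale 1 (217) [LIFO — newest first]: 217 @ $7 = $1,519
Sale 2 (100) [LIFO — newest first]: 64 @ $7 + 36 @ $8 = $736
Total COGS = $1,519 + $736 = $2,255
Ending inventory: 190 @ $8 = $1,520

190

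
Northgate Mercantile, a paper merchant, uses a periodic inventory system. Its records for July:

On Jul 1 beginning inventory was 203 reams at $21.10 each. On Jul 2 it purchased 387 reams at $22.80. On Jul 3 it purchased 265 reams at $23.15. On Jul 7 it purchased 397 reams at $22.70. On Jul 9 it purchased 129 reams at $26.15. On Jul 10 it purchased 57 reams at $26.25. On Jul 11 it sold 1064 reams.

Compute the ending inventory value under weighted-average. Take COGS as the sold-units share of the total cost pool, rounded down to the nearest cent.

Jul 11, sell 1064: 1064/1438 × $33,123.15 → $24,508.36
Ending inventory (cost pool remaining) = $8,614.79

Ending inventory = $8,614.79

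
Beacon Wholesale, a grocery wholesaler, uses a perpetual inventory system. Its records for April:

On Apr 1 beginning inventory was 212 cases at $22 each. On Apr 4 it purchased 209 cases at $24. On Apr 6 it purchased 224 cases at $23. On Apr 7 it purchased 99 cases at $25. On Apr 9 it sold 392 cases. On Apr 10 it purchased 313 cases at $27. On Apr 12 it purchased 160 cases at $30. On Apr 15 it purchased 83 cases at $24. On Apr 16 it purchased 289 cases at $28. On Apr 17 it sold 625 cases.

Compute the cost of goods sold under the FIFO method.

COGS = $24,678

Apr 9, 392 sold [FIFO — oldest first]: 212 @ $22 + 180 @ $24 = $8,984
Apr 17, 625 sold [FIFO — oldest first]: 29 @ $24 + 224 @ $23 + 99 @ $25 + 273 @ $27 = $15,694
Total COGS = $8,984 + $15,694 = $24,678
Ending inventory: 40 @ $27 + 160 @ $30 + 83 @ $24 + 289 @ $28 = $15,964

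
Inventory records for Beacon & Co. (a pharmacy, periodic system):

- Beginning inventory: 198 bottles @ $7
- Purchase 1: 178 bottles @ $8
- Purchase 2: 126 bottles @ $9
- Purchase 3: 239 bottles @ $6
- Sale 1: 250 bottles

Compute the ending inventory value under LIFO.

Sale 1 (250) [LIFO — newest first]: 239 @ $6 + 11 @ $9 = $1,533
Ending inventory: 198 @ $7 + 178 @ $8 + 115 @ $9 = $3,845
Check: goods available $5,378 = COGS $1,533 + ending $3,845

Ending inventory = $3,845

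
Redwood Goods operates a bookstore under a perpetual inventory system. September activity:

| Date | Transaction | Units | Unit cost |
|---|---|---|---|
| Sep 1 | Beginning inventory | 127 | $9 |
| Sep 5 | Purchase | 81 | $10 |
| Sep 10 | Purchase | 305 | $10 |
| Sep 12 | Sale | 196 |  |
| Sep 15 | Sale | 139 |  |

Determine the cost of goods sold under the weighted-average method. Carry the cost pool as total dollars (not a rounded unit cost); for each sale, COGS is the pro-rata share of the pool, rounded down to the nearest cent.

After Sep 1: 127 on hand, pool $1,143.00 (≈ $9.0000 each)
After Sep 5: 208 on hand, pool $1,953.00 (≈ $9.3894 each)
After Sep 10: 513 on hand, pool $5,003.00 (≈ $9.7524 each)
Sep 12, sell 196: 196/513 × $5,003.00 → $1,911.47
Sep 15, sell 139: 139/317 × $3,091.53 → $1,355.59
Total COGS = $1,911.47 + $1,355.59 = $3,267.06
Ending inventory (cost pool remaining) = $1,735.94
Check: goods available $5,003.00 = COGS $3,267.06 + ending $1,735.94

COGS = $3,267.06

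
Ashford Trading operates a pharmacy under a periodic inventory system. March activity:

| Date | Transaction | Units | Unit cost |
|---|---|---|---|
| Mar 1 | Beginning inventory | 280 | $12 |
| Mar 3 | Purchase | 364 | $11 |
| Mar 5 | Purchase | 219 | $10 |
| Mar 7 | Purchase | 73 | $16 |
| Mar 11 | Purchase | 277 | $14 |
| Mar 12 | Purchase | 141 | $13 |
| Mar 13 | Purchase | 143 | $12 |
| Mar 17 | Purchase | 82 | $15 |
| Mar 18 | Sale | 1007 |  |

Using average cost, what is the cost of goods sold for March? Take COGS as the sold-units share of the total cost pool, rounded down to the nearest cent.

COGS = $12,358.86

Mar 18, sell 1007: 1007/1579 × $19,379.00 → $12,358.86
Ending inventory (cost pool remaining) = $7,020.14
Check: goods available $19,379.00 = COGS $12,358.86 + ending $7,020.14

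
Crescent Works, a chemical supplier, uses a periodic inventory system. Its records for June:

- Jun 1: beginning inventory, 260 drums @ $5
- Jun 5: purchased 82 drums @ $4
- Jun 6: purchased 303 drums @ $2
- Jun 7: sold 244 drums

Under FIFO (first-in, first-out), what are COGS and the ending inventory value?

COGS = $1,220; ending inventory = $1,014

Jun 7, 244 sold [FIFO — oldest first]: 244 @ $5 = $1,220
Ending inventory: 16 @ $5 + 82 @ $4 + 303 @ $2 = $1,014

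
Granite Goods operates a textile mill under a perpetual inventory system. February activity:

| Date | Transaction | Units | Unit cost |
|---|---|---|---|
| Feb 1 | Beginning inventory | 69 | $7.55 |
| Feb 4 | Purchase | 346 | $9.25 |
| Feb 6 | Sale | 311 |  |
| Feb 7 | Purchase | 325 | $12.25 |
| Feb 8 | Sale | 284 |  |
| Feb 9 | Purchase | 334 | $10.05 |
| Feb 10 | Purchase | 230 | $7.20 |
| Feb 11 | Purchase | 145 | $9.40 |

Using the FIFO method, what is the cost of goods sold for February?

COGS = $5,926.45

Feb 6, 311 sold [FIFO — oldest first]: 69 @ $7.55 + 242 @ $9.25 = $2,759.45
Feb 8, 284 sold [FIFO — oldest first]: 104 @ $9.25 + 180 @ $12.25 = $3,167.00
Total COGS = $2,759.45 + $3,167.00 = $5,926.45
Ending inventory: 145 @ $12.25 + 334 @ $10.05 + 230 @ $7.20 + 145 @ $9.40 = $8,151.95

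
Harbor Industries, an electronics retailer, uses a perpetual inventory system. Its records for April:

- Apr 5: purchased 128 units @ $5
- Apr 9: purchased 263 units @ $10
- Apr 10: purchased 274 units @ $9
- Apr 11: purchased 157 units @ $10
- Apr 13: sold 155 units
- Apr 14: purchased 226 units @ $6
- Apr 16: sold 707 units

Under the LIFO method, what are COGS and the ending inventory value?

Apr 13, 155 sold [LIFO — newest first]: 155 @ $10 = $1,550
Apr 16, 707 sold [LIFO — newest first]: 226 @ $6 + 2 @ $10 + 274 @ $9 + 205 @ $10 = $5,892
Total COGS = $1,550 + $5,892 = $7,442
Ending inventory: 128 @ $5 + 58 @ $10 = $1,220
Check: goods available $8,662 = COGS $7,442 + ending $1,220

COGS = $7,442; ending inventory = $1,220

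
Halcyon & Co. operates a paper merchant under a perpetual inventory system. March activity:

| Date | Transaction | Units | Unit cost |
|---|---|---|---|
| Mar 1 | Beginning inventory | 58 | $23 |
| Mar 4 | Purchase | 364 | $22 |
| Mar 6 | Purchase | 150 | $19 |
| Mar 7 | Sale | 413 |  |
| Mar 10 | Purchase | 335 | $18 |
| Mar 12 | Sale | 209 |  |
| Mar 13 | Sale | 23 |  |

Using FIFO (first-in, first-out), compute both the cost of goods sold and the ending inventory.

COGS = $13,506; ending inventory = $4,716

Mar 7, 413 sold [FIFO — oldest first]: 58 @ $23 + 355 @ $22 = $9,144
Mar 12, 209 sold [FIFO — oldest first]: 9 @ $22 + 150 @ $19 + 50 @ $18 = $3,948
Mar 13, 23 sold [FIFO — oldest first]: 23 @ $18 = $414
Total COGS = $9,144 + $3,948 + $414 = $13,506
Ending inventory: 262 @ $18 = $4,716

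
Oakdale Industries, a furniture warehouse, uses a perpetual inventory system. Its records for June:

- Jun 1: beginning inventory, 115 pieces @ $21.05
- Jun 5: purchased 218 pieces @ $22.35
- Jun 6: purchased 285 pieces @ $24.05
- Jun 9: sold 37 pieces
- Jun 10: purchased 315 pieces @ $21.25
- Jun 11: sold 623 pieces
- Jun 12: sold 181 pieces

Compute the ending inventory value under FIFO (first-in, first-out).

Ending inventory = $1,955.00

Jun 9, 37 sold [FIFO — oldest first]: 37 @ $21.05 = $778.85
Jun 11, 623 sold [FIFO — oldest first]: 78 @ $21.05 + 218 @ $22.35 + 285 @ $24.05 + 42 @ $21.25 = $14,260.95
Jun 12, 181 sold [FIFO — oldest first]: 181 @ $21.25 = $3,846.25
Total COGS = $778.85 + $14,260.95 + $3,846.25 = $18,886.05
Ending inventory: 92 @ $21.25 = $1,955.00
Check: goods available $20,841.05 = COGS $18,886.05 + ending $1,955.00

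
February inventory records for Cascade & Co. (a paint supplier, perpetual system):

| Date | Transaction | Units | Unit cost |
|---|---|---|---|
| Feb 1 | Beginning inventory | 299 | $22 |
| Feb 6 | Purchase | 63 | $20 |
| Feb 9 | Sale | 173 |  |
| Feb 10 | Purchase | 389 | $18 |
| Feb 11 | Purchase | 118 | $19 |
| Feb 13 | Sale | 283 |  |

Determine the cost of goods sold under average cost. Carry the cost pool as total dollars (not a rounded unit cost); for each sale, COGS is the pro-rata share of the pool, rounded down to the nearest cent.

COGS = $9,168.40

After Feb 1: 299 on hand, pool $6,578.00 (≈ $22.0000 each)
After Feb 6: 362 on hand, pool $7,838.00 (≈ $21.6519 each)
Feb 9, sell 173: 173/362 × $7,838.00 → $3,745.78
After Feb 10: 578 on hand, pool $11,094.22 (≈ $19.1942 each)
After Feb 11: 696 on hand, pool $13,336.22 (≈ $19.1612 each)
Feb 13, sell 283: 283/696 × $13,336.22 → $5,422.62
Total COGS = $3,745.78 + $5,422.62 = $9,168.40
Ending inventory (cost pool remaining) = $7,913.60
Check: goods available $17,082.00 = COGS $9,168.40 + ending $7,913.60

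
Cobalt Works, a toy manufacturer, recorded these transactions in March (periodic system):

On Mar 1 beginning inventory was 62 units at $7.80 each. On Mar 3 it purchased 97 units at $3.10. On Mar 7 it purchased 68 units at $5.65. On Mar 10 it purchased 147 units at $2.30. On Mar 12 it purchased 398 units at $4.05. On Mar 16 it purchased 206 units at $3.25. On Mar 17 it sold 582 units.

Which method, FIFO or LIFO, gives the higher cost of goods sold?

FIFO COGS: 62 @ $7.80 + 97 @ $3.10 + 68 @ $5.65 + 147 @ $2.30 + 208 @ $4.05 = $2,349.00
LIFO COGS: 206 @ $3.25 + 376 @ $4.05 = $2,192.30

FIFO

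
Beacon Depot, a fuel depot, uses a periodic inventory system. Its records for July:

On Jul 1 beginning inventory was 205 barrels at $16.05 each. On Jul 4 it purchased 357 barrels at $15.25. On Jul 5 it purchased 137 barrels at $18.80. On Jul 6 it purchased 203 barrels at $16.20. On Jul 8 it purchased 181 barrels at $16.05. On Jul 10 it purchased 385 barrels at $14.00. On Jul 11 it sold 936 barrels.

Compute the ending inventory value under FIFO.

Ending inventory = $7,749.35

Jul 11, 936 sold [FIFO — oldest first]: 205 @ $16.05 + 357 @ $15.25 + 137 @ $18.80 + 203 @ $16.20 + 34 @ $16.05 = $15,144.40
Ending inventory: 147 @ $16.05 + 385 @ $14.00 = $7,749.35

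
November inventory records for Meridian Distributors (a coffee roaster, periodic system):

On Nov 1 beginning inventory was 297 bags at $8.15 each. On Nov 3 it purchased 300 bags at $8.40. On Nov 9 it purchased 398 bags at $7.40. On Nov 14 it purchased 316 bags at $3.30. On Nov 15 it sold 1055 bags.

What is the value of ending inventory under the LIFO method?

Nov 15, 1055 sold [LIFO — newest first]: 316 @ $3.30 + 398 @ $7.40 + 300 @ $8.40 + 41 @ $8.15 = $6,842.15
Ending inventory: 256 @ $8.15 = $2,086.40

Ending inventory = $2,086.40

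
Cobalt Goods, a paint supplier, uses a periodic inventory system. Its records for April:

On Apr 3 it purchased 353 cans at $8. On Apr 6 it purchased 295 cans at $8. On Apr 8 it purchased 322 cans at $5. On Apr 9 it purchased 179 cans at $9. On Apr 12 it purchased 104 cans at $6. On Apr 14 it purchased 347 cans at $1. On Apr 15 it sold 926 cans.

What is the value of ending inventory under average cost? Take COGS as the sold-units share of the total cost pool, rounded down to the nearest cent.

Ending inventory = $3,949.64

Apr 15, sell 926: 926/1600 × $9,376.00 → $5,426.36
Ending inventory (cost pool remaining) = $3,949.64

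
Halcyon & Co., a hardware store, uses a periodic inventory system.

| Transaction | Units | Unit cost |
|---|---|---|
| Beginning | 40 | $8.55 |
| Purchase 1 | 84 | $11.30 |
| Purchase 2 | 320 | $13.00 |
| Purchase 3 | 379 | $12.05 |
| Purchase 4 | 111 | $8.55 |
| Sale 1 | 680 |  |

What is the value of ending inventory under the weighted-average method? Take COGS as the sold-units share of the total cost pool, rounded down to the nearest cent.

Ending inventory = $2,982.52

Sale 1, sell 680: 680/934 × $10,967.20 → $7,984.68
Ending inventory (cost pool remaining) = $2,982.52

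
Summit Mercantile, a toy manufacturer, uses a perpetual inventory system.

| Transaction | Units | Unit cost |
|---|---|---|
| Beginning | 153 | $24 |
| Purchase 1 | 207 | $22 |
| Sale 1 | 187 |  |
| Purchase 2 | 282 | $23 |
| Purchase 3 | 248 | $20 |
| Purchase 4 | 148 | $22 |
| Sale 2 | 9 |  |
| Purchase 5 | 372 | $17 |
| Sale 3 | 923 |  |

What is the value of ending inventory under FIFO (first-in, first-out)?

Sale 1 (187) [FIFO — oldest first]: 153 @ $24 + 34 @ $22 = $4,420
Sale 2 (9) [FIFO — oldest first]: 9 @ $22 = $198
Sale 3 (923) [FIFO — oldest first]: 164 @ $22 + 282 @ $23 + 248 @ $20 + 148 @ $22 + 81 @ $17 = $19,687
Total COGS = $4,420 + $198 + $19,687 = $24,305
Ending inventory: 291 @ $17 = $4,947

Ending inventory = $4,947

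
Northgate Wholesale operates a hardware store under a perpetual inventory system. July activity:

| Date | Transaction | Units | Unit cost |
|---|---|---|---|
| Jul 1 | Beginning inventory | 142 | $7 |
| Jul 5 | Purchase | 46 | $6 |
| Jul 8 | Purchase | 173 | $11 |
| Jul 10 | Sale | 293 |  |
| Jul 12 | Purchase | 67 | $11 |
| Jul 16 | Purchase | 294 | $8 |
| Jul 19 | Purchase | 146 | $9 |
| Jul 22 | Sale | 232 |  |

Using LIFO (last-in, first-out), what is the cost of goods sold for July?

Jul 10, 293 sold [LIFO — newest first]: 173 @ $11 + 46 @ $6 + 74 @ $7 = $2,697
Jul 22, 232 sold [LIFO — newest first]: 146 @ $9 + 86 @ $8 = $2,002
Total COGS = $2,697 + $2,002 = $4,699
Ending inventory: 68 @ $7 + 67 @ $11 + 208 @ $8 = $2,877
Check: goods available $7,576 = COGS $4,699 + ending $2,877

COGS = $4,699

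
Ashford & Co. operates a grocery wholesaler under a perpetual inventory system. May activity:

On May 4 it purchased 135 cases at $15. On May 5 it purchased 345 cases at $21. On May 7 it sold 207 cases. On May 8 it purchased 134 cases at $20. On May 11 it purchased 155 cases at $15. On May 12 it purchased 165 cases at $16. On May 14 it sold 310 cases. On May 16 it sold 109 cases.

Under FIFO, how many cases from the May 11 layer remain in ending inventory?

May 7, 207 sold [FIFO — oldest first]: 135 @ $15 + 72 @ $21 = $3,537
May 14, 310 sold [FIFO — oldest first]: 273 @ $21 + 37 @ $20 = $6,473
May 16, 109 sold [FIFO — oldest first]: 97 @ $20 + 12 @ $15 = $2,120
Total COGS = $3,537 + $6,473 + $2,120 = $12,130
Ending inventory: 143 @ $15 + 165 @ $16 = $4,785

143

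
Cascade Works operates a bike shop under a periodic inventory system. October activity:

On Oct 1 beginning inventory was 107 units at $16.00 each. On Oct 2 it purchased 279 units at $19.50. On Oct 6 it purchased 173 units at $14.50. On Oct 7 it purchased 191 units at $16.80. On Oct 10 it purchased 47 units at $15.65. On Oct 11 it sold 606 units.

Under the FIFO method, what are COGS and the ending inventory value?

Oct 11, 606 sold [FIFO — oldest first]: 107 @ $16.00 + 279 @ $19.50 + 173 @ $14.50 + 47 @ $16.80 = $10,450.60
Ending inventory: 144 @ $16.80 + 47 @ $15.65 = $3,154.75

COGS = $10,450.60; ending inventory = $3,154.75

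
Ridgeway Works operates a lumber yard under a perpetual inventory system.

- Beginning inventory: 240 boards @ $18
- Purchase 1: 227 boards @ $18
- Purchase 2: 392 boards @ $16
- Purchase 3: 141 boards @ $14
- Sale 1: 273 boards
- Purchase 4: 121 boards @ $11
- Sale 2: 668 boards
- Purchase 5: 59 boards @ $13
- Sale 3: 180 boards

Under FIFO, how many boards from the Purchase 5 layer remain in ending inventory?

59

Sale 1 (273) [FIFO — oldest first]: 240 @ $18 + 33 @ $18 = $4,914
Sale 2 (668) [FIFO — oldest first]: 194 @ $18 + 392 @ $16 + 82 @ $14 = $10,912
Sale 3 (180) [FIFO — oldest first]: 59 @ $14 + 121 @ $11 = $2,157
Total COGS = $4,914 + $10,912 + $2,157 = $17,983
Ending inventory: 59 @ $13 = $767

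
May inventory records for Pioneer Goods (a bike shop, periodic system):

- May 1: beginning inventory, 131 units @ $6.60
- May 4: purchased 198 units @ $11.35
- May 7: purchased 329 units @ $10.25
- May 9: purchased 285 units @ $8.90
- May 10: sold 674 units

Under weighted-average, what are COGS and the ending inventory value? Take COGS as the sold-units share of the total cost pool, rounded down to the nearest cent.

May 10, sell 674: 674/943 × $9,020.65 → $6,447.42
Ending inventory (cost pool remaining) = $2,573.23
Check: goods available $9,020.65 = COGS $6,447.42 + ending $2,573.23

COGS = $6,447.42; ending inventory = $2,573.23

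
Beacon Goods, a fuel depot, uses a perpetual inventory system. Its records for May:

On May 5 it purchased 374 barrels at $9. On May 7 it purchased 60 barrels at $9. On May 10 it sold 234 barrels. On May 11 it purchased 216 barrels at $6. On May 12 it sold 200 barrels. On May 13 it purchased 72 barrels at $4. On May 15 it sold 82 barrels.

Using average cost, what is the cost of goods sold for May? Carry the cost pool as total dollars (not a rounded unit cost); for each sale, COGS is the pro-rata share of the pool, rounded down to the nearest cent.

After May 5: 374 on hand, pool $3,366.00 (≈ $9.0000 each)
After May 7: 434 on hand, pool $3,906.00 (≈ $9.0000 each)
May 10, sell 234: 234/434 × $3,906.00 → $2,106.00
After May 11: 416 on hand, pool $3,096.00 (≈ $7.4423 each)
May 12, sell 200: 200/416 × $3,096.00 → $1,488.46
After May 13: 288 on hand, pool $1,895.54 (≈ $6.5817 each)
May 15, sell 82: 82/288 × $1,895.54 → $539.70
Total COGS = $2,106.00 + $1,488.46 + $539.70 = $4,134.16
Ending inventory (cost pool remaining) = $1,355.84

COGS = $4,134.16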